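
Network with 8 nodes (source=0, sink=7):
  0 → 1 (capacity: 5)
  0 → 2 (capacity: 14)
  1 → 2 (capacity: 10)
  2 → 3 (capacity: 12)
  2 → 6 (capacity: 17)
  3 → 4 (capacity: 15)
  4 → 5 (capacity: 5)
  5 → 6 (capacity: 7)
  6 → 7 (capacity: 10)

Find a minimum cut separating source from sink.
Min cut value = 10, edges: (6,7)

Min cut value: 10
Partition: S = [0, 1, 2, 3, 4, 5, 6], T = [7]
Cut edges: (6,7)

By max-flow min-cut theorem, max flow = min cut = 10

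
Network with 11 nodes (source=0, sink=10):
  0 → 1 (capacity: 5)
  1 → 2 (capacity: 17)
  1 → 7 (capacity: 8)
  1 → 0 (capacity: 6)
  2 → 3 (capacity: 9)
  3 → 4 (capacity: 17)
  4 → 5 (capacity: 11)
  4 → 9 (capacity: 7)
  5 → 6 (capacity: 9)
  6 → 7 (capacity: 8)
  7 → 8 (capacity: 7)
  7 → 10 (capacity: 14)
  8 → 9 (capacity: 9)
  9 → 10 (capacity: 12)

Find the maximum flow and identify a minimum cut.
Max flow = 5, Min cut edges: (0,1)

Maximum flow: 5
Minimum cut: (0,1)
Partition: S = [0], T = [1, 2, 3, 4, 5, 6, 7, 8, 9, 10]

Max-flow min-cut theorem verified: both equal 5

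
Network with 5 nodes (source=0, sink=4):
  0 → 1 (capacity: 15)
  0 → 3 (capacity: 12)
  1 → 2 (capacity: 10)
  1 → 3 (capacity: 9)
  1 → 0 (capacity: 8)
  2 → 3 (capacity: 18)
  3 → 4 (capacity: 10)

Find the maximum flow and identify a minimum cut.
Max flow = 10, Min cut edges: (3,4)

Maximum flow: 10
Minimum cut: (3,4)
Partition: S = [0, 1, 2, 3], T = [4]

Max-flow min-cut theorem verified: both equal 10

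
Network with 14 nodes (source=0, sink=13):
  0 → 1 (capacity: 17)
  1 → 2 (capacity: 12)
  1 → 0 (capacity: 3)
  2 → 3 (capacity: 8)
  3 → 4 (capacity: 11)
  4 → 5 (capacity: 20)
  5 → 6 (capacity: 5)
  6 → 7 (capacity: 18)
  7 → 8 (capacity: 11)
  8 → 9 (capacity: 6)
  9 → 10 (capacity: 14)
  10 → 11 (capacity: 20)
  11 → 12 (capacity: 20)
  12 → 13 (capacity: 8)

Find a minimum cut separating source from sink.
Min cut value = 5, edges: (5,6)

Min cut value: 5
Partition: S = [0, 1, 2, 3, 4, 5], T = [6, 7, 8, 9, 10, 11, 12, 13]
Cut edges: (5,6)

By max-flow min-cut theorem, max flow = min cut = 5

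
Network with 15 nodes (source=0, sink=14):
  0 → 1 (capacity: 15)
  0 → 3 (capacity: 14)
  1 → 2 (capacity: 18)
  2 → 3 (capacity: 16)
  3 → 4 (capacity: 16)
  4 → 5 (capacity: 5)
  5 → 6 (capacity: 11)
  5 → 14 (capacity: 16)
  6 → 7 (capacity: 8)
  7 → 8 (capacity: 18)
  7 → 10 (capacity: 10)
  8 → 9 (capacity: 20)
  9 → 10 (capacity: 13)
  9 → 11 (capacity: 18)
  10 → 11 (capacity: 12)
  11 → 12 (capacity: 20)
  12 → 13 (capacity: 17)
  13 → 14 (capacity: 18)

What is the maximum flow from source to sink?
Maximum flow = 5

Max flow: 5

Flow assignment:
  0 → 1: 5/15
  1 → 2: 5/18
  2 → 3: 5/16
  3 → 4: 5/16
  4 → 5: 5/5
  5 → 14: 5/16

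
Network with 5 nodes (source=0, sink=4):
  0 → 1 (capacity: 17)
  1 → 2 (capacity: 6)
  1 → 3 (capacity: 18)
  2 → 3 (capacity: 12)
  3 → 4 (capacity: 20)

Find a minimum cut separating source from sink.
Min cut value = 17, edges: (0,1)

Min cut value: 17
Partition: S = [0], T = [1, 2, 3, 4]
Cut edges: (0,1)

By max-flow min-cut theorem, max flow = min cut = 17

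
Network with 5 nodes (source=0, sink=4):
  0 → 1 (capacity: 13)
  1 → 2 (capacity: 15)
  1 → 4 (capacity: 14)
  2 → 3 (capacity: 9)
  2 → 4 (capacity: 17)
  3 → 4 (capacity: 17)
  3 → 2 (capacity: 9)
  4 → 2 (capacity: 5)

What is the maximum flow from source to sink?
Maximum flow = 13

Max flow: 13

Flow assignment:
  0 → 1: 13/13
  1 → 4: 13/14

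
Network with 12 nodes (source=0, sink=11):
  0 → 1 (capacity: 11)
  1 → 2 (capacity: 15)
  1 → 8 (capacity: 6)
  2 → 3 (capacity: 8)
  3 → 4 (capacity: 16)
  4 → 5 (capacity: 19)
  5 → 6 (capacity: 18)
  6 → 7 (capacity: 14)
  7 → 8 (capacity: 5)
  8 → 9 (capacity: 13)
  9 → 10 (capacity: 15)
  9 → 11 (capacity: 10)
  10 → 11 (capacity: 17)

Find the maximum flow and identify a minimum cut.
Max flow = 11, Min cut edges: (1,8), (7,8)

Maximum flow: 11
Minimum cut: (1,8), (7,8)
Partition: S = [0, 1, 2, 3, 4, 5, 6, 7], T = [8, 9, 10, 11]

Max-flow min-cut theorem verified: both equal 11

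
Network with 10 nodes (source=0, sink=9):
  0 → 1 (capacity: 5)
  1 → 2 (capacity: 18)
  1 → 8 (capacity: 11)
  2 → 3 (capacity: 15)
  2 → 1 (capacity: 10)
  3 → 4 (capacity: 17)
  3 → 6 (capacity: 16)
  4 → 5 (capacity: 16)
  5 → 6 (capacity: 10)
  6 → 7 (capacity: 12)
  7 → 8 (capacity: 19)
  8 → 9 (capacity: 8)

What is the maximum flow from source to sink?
Maximum flow = 5

Max flow: 5

Flow assignment:
  0 → 1: 5/5
  1 → 8: 5/11
  8 → 9: 5/8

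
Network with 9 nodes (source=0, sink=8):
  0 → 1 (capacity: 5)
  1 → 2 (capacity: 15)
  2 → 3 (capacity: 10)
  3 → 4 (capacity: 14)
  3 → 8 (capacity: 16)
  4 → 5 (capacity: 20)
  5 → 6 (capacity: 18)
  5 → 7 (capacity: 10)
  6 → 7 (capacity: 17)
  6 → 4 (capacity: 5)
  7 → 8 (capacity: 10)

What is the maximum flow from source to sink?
Maximum flow = 5

Max flow: 5

Flow assignment:
  0 → 1: 5/5
  1 → 2: 5/15
  2 → 3: 5/10
  3 → 8: 5/16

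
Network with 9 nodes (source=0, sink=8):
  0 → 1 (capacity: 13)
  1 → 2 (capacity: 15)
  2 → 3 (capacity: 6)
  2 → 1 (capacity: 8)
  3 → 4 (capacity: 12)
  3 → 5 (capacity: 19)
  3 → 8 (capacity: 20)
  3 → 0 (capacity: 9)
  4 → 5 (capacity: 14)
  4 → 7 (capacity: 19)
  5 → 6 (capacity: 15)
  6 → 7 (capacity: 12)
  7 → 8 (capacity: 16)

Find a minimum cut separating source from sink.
Min cut value = 6, edges: (2,3)

Min cut value: 6
Partition: S = [0, 1, 2], T = [3, 4, 5, 6, 7, 8]
Cut edges: (2,3)

By max-flow min-cut theorem, max flow = min cut = 6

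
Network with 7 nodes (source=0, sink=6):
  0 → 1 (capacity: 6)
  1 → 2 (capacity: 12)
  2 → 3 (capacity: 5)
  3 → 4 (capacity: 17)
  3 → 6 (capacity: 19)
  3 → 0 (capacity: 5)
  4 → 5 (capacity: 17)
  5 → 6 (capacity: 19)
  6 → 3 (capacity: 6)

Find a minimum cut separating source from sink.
Min cut value = 5, edges: (2,3)

Min cut value: 5
Partition: S = [0, 1, 2], T = [3, 4, 5, 6]
Cut edges: (2,3)

By max-flow min-cut theorem, max flow = min cut = 5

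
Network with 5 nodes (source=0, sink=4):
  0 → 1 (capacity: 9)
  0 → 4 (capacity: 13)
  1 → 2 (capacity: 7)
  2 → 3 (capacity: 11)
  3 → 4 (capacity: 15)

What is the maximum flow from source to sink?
Maximum flow = 20

Max flow: 20

Flow assignment:
  0 → 1: 7/9
  0 → 4: 13/13
  1 → 2: 7/7
  2 → 3: 7/11
  3 → 4: 7/15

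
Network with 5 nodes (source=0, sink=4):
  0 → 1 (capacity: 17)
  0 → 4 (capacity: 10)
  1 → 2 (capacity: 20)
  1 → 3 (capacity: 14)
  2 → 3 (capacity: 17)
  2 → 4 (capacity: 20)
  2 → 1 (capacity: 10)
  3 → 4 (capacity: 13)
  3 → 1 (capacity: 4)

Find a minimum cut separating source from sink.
Min cut value = 27, edges: (0,1), (0,4)

Min cut value: 27
Partition: S = [0], T = [1, 2, 3, 4]
Cut edges: (0,1), (0,4)

By max-flow min-cut theorem, max flow = min cut = 27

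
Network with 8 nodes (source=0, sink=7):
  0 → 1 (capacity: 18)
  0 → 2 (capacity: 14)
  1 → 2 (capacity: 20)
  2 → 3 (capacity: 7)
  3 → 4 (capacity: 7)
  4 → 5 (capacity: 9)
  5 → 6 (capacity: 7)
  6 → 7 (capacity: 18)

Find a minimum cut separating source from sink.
Min cut value = 7, edges: (5,6)

Min cut value: 7
Partition: S = [0, 1, 2, 3, 4, 5], T = [6, 7]
Cut edges: (5,6)

By max-flow min-cut theorem, max flow = min cut = 7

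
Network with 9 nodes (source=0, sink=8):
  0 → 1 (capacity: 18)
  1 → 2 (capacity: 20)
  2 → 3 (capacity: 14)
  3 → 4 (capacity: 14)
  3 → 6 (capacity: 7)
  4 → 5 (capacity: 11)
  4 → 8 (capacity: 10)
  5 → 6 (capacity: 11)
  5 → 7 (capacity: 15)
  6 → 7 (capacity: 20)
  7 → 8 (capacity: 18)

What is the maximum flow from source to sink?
Maximum flow = 14

Max flow: 14

Flow assignment:
  0 → 1: 14/18
  1 → 2: 14/20
  2 → 3: 14/14
  3 → 4: 10/14
  3 → 6: 4/7
  4 → 8: 10/10
  6 → 7: 4/20
  7 → 8: 4/18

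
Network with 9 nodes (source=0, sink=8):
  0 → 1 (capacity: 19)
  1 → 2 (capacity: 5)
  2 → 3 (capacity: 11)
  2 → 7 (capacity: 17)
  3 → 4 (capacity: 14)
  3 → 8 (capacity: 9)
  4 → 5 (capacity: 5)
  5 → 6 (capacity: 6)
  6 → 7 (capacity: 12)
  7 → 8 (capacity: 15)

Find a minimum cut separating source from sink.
Min cut value = 5, edges: (1,2)

Min cut value: 5
Partition: S = [0, 1], T = [2, 3, 4, 5, 6, 7, 8]
Cut edges: (1,2)

By max-flow min-cut theorem, max flow = min cut = 5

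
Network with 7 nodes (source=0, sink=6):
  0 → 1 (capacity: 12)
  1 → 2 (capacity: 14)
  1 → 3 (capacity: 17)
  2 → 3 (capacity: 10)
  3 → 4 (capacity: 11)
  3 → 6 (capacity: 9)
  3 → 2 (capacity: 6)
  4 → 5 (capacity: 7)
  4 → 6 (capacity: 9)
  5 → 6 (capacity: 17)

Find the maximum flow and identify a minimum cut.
Max flow = 12, Min cut edges: (0,1)

Maximum flow: 12
Minimum cut: (0,1)
Partition: S = [0], T = [1, 2, 3, 4, 5, 6]

Max-flow min-cut theorem verified: both equal 12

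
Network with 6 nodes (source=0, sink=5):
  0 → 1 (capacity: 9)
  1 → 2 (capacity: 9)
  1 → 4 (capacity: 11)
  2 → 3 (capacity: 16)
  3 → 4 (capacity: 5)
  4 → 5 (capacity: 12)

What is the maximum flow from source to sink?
Maximum flow = 9

Max flow: 9

Flow assignment:
  0 → 1: 9/9
  1 → 4: 9/11
  4 → 5: 9/12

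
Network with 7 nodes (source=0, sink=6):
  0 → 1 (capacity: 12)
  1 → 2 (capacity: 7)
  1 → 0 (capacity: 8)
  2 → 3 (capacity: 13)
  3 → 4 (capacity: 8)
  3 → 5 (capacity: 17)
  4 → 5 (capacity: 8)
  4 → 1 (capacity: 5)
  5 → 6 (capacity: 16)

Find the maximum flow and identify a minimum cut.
Max flow = 7, Min cut edges: (1,2)

Maximum flow: 7
Minimum cut: (1,2)
Partition: S = [0, 1], T = [2, 3, 4, 5, 6]

Max-flow min-cut theorem verified: both equal 7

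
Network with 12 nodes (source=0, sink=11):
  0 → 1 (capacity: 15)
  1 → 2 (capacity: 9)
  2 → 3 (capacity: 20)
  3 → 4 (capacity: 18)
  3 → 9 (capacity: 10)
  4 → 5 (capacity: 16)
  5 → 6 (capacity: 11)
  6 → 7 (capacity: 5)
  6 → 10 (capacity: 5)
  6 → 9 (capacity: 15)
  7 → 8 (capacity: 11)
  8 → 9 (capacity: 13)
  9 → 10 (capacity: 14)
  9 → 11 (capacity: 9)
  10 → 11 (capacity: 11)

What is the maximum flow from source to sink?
Maximum flow = 9

Max flow: 9

Flow assignment:
  0 → 1: 9/15
  1 → 2: 9/9
  2 → 3: 9/20
  3 → 9: 9/10
  9 → 11: 9/9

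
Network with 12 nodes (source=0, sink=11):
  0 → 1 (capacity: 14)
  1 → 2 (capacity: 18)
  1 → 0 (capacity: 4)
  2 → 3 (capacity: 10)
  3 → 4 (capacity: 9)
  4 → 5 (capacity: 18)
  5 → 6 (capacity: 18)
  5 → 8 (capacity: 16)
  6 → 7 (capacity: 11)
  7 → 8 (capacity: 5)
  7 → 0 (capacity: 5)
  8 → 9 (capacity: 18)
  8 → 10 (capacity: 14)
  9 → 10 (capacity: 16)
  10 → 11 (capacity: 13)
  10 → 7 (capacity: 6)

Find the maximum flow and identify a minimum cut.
Max flow = 9, Min cut edges: (3,4)

Maximum flow: 9
Minimum cut: (3,4)
Partition: S = [0, 1, 2, 3], T = [4, 5, 6, 7, 8, 9, 10, 11]

Max-flow min-cut theorem verified: both equal 9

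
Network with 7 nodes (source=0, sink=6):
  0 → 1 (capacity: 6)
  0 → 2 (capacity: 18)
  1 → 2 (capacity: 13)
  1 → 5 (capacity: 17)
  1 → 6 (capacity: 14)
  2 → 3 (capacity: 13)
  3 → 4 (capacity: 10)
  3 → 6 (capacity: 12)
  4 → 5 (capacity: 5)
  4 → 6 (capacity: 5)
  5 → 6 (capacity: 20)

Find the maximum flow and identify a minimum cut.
Max flow = 19, Min cut edges: (0,1), (2,3)

Maximum flow: 19
Minimum cut: (0,1), (2,3)
Partition: S = [0, 2], T = [1, 3, 4, 5, 6]

Max-flow min-cut theorem verified: both equal 19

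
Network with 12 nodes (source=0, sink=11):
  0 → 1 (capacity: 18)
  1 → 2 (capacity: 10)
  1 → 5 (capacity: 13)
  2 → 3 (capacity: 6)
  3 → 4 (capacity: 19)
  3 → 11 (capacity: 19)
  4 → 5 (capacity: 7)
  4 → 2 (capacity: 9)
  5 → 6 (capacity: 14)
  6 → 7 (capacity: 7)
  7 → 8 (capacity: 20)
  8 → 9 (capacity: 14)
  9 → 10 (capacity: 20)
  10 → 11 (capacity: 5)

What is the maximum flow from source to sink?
Maximum flow = 11

Max flow: 11

Flow assignment:
  0 → 1: 11/18
  1 → 2: 6/10
  1 → 5: 5/13
  2 → 3: 6/6
  3 → 11: 6/19
  5 → 6: 5/14
  6 → 7: 5/7
  7 → 8: 5/20
  8 → 9: 5/14
  9 → 10: 5/20
  10 → 11: 5/5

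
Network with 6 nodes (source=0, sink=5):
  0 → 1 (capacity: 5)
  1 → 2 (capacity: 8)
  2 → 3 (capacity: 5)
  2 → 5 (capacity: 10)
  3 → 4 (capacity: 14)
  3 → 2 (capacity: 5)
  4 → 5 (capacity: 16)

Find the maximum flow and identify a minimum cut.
Max flow = 5, Min cut edges: (0,1)

Maximum flow: 5
Minimum cut: (0,1)
Partition: S = [0], T = [1, 2, 3, 4, 5]

Max-flow min-cut theorem verified: both equal 5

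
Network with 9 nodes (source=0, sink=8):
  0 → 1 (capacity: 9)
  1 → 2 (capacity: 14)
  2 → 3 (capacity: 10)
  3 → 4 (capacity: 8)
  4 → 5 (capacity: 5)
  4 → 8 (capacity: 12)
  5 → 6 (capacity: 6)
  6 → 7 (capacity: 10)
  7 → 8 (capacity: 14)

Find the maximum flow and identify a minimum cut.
Max flow = 8, Min cut edges: (3,4)

Maximum flow: 8
Minimum cut: (3,4)
Partition: S = [0, 1, 2, 3], T = [4, 5, 6, 7, 8]

Max-flow min-cut theorem verified: both equal 8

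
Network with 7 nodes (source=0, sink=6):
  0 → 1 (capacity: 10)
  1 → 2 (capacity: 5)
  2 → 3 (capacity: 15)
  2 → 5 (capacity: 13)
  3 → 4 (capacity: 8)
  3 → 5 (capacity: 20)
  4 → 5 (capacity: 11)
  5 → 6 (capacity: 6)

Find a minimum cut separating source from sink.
Min cut value = 5, edges: (1,2)

Min cut value: 5
Partition: S = [0, 1], T = [2, 3, 4, 5, 6]
Cut edges: (1,2)

By max-flow min-cut theorem, max flow = min cut = 5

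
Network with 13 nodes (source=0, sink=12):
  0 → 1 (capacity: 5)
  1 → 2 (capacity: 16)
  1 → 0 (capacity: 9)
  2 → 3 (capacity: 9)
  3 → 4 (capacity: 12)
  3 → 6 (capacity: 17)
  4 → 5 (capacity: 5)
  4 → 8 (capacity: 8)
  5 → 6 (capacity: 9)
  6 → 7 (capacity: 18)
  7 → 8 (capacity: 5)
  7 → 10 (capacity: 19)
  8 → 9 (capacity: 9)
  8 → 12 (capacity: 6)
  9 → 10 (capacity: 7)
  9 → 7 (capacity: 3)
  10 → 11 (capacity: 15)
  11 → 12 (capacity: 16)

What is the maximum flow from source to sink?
Maximum flow = 5

Max flow: 5

Flow assignment:
  0 → 1: 5/5
  1 → 2: 5/16
  2 → 3: 5/9
  3 → 4: 5/12
  4 → 8: 5/8
  8 → 12: 5/6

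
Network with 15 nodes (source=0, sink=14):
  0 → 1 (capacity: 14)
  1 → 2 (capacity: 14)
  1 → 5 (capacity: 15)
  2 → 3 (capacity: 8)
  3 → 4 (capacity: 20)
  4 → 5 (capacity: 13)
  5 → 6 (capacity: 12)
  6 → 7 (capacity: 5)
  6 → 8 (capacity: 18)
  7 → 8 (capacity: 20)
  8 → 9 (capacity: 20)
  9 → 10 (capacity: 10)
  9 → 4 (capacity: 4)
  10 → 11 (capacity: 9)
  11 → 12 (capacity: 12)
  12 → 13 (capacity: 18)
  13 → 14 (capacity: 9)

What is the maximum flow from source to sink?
Maximum flow = 9

Max flow: 9

Flow assignment:
  0 → 1: 9/14
  1 → 5: 9/15
  4 → 5: 1/13
  5 → 6: 10/12
  6 → 8: 10/18
  8 → 9: 10/20
  9 → 10: 9/10
  9 → 4: 1/4
  10 → 11: 9/9
  11 → 12: 9/12
  12 → 13: 9/18
  13 → 14: 9/9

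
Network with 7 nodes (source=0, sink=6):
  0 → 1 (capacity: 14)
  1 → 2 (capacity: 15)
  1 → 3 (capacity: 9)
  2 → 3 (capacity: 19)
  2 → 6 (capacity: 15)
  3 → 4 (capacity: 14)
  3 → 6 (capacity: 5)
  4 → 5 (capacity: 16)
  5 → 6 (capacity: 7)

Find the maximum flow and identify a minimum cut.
Max flow = 14, Min cut edges: (0,1)

Maximum flow: 14
Minimum cut: (0,1)
Partition: S = [0], T = [1, 2, 3, 4, 5, 6]

Max-flow min-cut theorem verified: both equal 14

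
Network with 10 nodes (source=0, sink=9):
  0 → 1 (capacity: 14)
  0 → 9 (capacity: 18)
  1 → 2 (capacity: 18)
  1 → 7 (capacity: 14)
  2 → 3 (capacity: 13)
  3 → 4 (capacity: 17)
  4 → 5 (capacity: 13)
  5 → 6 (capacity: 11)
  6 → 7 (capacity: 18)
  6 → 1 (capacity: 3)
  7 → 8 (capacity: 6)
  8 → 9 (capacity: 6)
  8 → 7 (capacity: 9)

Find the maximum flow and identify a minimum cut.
Max flow = 24, Min cut edges: (0,9), (8,9)

Maximum flow: 24
Minimum cut: (0,9), (8,9)
Partition: S = [0, 1, 2, 3, 4, 5, 6, 7, 8], T = [9]

Max-flow min-cut theorem verified: both equal 24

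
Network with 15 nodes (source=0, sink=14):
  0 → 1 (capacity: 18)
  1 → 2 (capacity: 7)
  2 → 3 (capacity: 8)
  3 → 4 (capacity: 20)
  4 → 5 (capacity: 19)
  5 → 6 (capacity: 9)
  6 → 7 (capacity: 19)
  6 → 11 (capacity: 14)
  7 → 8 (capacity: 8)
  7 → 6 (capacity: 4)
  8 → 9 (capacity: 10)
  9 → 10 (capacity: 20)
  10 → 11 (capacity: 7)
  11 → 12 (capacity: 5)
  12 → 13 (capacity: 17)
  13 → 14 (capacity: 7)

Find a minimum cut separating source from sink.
Min cut value = 5, edges: (11,12)

Min cut value: 5
Partition: S = [0, 1, 2, 3, 4, 5, 6, 7, 8, 9, 10, 11], T = [12, 13, 14]
Cut edges: (11,12)

By max-flow min-cut theorem, max flow = min cut = 5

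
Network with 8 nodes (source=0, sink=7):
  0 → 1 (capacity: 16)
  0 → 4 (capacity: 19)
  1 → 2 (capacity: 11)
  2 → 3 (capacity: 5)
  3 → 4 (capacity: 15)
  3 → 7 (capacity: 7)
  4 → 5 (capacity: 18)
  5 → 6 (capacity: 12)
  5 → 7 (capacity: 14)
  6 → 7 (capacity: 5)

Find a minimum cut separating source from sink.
Min cut value = 23, edges: (2,3), (4,5)

Min cut value: 23
Partition: S = [0, 1, 2, 4], T = [3, 5, 6, 7]
Cut edges: (2,3), (4,5)

By max-flow min-cut theorem, max flow = min cut = 23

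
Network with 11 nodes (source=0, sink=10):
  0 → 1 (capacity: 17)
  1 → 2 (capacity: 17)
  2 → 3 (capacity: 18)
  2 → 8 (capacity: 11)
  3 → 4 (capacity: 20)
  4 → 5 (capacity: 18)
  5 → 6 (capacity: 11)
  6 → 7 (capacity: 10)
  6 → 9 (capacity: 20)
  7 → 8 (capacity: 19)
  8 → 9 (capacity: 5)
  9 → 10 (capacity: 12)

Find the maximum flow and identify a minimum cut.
Max flow = 12, Min cut edges: (9,10)

Maximum flow: 12
Minimum cut: (9,10)
Partition: S = [0, 1, 2, 3, 4, 5, 6, 7, 8, 9], T = [10]

Max-flow min-cut theorem verified: both equal 12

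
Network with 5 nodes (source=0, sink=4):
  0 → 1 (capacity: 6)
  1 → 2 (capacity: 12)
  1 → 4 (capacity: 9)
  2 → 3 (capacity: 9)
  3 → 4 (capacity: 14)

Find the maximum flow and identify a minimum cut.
Max flow = 6, Min cut edges: (0,1)

Maximum flow: 6
Minimum cut: (0,1)
Partition: S = [0], T = [1, 2, 3, 4]

Max-flow min-cut theorem verified: both equal 6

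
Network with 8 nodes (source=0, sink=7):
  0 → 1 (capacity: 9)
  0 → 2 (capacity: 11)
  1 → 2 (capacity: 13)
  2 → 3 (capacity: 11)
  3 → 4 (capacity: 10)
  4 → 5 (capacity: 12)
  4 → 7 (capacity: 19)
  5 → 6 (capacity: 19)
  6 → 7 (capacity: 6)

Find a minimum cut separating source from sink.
Min cut value = 10, edges: (3,4)

Min cut value: 10
Partition: S = [0, 1, 2, 3], T = [4, 5, 6, 7]
Cut edges: (3,4)

By max-flow min-cut theorem, max flow = min cut = 10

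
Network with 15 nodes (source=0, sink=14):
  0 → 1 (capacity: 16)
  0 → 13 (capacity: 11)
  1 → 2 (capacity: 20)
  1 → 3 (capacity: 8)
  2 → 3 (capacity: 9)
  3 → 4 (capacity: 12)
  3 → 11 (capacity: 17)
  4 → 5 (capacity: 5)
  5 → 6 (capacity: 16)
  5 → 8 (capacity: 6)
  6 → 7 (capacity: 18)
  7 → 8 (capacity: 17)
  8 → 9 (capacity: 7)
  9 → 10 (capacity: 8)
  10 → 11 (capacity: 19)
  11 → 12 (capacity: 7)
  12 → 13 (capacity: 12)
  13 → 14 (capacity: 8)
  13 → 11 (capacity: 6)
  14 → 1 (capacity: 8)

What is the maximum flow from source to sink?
Maximum flow = 8

Max flow: 8

Flow assignment:
  0 → 1: 7/16
  0 → 13: 1/11
  1 → 2: 7/20
  2 → 3: 7/9
  3 → 11: 7/17
  11 → 12: 7/7
  12 → 13: 7/12
  13 → 14: 8/8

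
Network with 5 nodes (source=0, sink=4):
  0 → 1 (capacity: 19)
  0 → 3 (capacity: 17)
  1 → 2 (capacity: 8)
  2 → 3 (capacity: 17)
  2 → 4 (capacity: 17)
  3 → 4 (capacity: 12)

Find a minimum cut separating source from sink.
Min cut value = 20, edges: (1,2), (3,4)

Min cut value: 20
Partition: S = [0, 1, 3], T = [2, 4]
Cut edges: (1,2), (3,4)

By max-flow min-cut theorem, max flow = min cut = 20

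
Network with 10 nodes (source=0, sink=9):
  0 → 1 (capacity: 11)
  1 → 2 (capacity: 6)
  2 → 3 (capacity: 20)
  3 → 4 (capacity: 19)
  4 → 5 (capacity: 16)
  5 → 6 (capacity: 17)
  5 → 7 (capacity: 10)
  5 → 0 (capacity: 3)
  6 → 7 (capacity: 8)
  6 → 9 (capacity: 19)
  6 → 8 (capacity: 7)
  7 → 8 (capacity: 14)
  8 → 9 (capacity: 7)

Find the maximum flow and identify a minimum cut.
Max flow = 6, Min cut edges: (1,2)

Maximum flow: 6
Minimum cut: (1,2)
Partition: S = [0, 1], T = [2, 3, 4, 5, 6, 7, 8, 9]

Max-flow min-cut theorem verified: both equal 6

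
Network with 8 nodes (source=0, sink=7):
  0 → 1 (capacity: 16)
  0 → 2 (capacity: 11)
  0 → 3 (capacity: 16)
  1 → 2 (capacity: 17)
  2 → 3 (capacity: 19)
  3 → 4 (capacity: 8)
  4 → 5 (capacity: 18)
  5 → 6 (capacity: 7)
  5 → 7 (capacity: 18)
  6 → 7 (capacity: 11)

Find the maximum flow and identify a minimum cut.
Max flow = 8, Min cut edges: (3,4)

Maximum flow: 8
Minimum cut: (3,4)
Partition: S = [0, 1, 2, 3], T = [4, 5, 6, 7]

Max-flow min-cut theorem verified: both equal 8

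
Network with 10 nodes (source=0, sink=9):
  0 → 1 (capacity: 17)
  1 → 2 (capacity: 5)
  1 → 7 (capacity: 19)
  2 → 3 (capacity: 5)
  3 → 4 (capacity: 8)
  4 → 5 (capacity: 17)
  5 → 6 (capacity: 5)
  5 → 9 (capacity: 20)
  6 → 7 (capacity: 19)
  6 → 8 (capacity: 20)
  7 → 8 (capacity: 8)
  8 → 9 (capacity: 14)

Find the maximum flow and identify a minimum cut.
Max flow = 13, Min cut edges: (2,3), (7,8)

Maximum flow: 13
Minimum cut: (2,3), (7,8)
Partition: S = [0, 1, 2, 7], T = [3, 4, 5, 6, 8, 9]

Max-flow min-cut theorem verified: both equal 13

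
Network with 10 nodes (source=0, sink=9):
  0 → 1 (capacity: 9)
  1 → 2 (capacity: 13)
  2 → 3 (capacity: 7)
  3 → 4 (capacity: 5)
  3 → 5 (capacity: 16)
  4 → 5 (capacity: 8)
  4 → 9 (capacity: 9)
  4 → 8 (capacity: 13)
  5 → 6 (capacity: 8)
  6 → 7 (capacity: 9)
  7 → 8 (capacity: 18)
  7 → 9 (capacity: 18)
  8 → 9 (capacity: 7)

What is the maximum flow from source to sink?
Maximum flow = 7

Max flow: 7

Flow assignment:
  0 → 1: 7/9
  1 → 2: 7/13
  2 → 3: 7/7
  3 → 4: 5/5
  3 → 5: 2/16
  4 → 9: 5/9
  5 → 6: 2/8
  6 → 7: 2/9
  7 → 9: 2/18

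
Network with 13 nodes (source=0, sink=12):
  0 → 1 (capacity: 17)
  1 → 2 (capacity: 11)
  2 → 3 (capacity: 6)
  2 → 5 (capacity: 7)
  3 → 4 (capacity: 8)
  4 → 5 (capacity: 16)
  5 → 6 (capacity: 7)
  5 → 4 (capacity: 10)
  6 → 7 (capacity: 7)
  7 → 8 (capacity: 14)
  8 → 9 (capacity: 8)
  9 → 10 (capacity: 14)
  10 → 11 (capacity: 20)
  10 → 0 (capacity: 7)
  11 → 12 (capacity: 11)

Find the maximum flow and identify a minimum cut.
Max flow = 7, Min cut edges: (6,7)

Maximum flow: 7
Minimum cut: (6,7)
Partition: S = [0, 1, 2, 3, 4, 5, 6], T = [7, 8, 9, 10, 11, 12]

Max-flow min-cut theorem verified: both equal 7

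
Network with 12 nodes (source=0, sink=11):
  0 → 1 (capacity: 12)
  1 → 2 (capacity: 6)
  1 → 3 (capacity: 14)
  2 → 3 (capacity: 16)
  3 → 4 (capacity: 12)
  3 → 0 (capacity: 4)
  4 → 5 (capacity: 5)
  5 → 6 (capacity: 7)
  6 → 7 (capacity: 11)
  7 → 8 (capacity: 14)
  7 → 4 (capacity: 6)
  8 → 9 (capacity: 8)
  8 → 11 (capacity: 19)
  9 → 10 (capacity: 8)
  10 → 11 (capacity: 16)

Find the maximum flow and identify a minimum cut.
Max flow = 5, Min cut edges: (4,5)

Maximum flow: 5
Minimum cut: (4,5)
Partition: S = [0, 1, 2, 3, 4], T = [5, 6, 7, 8, 9, 10, 11]

Max-flow min-cut theorem verified: both equal 5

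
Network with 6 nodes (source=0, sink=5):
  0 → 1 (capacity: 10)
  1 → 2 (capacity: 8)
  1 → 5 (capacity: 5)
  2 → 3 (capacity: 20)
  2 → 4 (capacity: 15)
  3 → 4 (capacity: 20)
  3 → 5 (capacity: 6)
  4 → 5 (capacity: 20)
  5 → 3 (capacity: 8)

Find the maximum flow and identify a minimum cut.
Max flow = 10, Min cut edges: (0,1)

Maximum flow: 10
Minimum cut: (0,1)
Partition: S = [0], T = [1, 2, 3, 4, 5]

Max-flow min-cut theorem verified: both equal 10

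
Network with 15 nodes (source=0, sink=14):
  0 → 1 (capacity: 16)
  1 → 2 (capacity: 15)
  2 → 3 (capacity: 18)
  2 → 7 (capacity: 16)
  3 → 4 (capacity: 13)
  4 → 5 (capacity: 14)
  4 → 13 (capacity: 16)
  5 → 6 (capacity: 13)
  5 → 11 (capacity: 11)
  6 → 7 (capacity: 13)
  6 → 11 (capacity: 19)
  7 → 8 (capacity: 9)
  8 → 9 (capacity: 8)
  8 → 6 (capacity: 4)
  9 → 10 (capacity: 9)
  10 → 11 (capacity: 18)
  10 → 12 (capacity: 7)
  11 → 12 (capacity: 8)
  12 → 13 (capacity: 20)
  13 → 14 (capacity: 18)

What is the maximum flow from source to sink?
Maximum flow = 15

Max flow: 15

Flow assignment:
  0 → 1: 15/16
  1 → 2: 15/15
  2 → 3: 13/18
  2 → 7: 2/16
  3 → 4: 13/13
  4 → 13: 13/16
  7 → 8: 2/9
  8 → 9: 2/8
  9 → 10: 2/9
  10 → 12: 2/7
  12 → 13: 2/20
  13 → 14: 15/18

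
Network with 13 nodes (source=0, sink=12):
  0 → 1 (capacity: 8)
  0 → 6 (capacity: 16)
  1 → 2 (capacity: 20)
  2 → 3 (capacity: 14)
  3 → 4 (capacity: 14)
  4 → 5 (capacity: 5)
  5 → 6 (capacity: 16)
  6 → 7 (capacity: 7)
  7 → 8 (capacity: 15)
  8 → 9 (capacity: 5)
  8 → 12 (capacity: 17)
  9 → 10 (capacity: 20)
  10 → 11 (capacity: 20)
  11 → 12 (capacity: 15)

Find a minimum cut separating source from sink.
Min cut value = 7, edges: (6,7)

Min cut value: 7
Partition: S = [0, 1, 2, 3, 4, 5, 6], T = [7, 8, 9, 10, 11, 12]
Cut edges: (6,7)

By max-flow min-cut theorem, max flow = min cut = 7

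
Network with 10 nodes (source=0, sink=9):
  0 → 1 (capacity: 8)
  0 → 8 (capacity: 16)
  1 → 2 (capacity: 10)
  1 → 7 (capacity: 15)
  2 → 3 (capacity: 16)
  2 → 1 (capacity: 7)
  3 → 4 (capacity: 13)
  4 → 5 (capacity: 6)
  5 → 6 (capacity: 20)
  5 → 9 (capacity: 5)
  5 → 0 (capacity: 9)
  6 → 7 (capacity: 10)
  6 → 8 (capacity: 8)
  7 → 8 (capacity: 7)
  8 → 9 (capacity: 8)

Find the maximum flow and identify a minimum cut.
Max flow = 13, Min cut edges: (5,9), (8,9)

Maximum flow: 13
Minimum cut: (5,9), (8,9)
Partition: S = [0, 1, 2, 3, 4, 5, 6, 7, 8], T = [9]

Max-flow min-cut theorem verified: both equal 13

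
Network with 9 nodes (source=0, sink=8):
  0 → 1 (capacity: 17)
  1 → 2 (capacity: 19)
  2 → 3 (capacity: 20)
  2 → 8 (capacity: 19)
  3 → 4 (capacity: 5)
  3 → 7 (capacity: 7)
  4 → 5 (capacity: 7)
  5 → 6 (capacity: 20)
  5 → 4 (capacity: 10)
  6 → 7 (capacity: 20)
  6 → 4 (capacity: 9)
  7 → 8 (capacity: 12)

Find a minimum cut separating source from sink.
Min cut value = 17, edges: (0,1)

Min cut value: 17
Partition: S = [0], T = [1, 2, 3, 4, 5, 6, 7, 8]
Cut edges: (0,1)

By max-flow min-cut theorem, max flow = min cut = 17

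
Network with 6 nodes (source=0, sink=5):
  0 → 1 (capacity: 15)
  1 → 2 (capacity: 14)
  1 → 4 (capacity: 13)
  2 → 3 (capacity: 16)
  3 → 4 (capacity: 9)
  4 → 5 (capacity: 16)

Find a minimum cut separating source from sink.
Min cut value = 15, edges: (0,1)

Min cut value: 15
Partition: S = [0], T = [1, 2, 3, 4, 5]
Cut edges: (0,1)

By max-flow min-cut theorem, max flow = min cut = 15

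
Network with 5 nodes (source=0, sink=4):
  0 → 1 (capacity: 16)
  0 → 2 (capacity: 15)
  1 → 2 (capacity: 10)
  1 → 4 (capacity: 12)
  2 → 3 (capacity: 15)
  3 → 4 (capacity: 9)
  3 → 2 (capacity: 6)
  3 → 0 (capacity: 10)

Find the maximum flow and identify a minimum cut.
Max flow = 21, Min cut edges: (1,4), (3,4)

Maximum flow: 21
Minimum cut: (1,4), (3,4)
Partition: S = [0, 1, 2, 3], T = [4]

Max-flow min-cut theorem verified: both equal 21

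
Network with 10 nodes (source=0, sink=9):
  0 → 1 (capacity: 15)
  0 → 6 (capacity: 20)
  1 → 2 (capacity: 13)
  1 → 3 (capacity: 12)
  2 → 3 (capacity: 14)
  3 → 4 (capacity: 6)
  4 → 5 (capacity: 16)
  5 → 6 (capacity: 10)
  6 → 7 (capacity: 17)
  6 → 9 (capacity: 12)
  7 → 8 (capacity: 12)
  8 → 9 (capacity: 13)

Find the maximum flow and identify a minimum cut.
Max flow = 24, Min cut edges: (6,9), (7,8)

Maximum flow: 24
Minimum cut: (6,9), (7,8)
Partition: S = [0, 1, 2, 3, 4, 5, 6, 7], T = [8, 9]

Max-flow min-cut theorem verified: both equal 24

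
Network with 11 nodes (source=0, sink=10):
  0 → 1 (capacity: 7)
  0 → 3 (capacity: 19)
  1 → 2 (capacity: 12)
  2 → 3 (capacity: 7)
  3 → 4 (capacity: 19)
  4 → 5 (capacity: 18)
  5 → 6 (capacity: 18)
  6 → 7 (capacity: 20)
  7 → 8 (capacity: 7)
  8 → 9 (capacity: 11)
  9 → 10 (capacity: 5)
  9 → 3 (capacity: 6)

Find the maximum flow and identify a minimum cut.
Max flow = 5, Min cut edges: (9,10)

Maximum flow: 5
Minimum cut: (9,10)
Partition: S = [0, 1, 2, 3, 4, 5, 6, 7, 8, 9], T = [10]

Max-flow min-cut theorem verified: both equal 5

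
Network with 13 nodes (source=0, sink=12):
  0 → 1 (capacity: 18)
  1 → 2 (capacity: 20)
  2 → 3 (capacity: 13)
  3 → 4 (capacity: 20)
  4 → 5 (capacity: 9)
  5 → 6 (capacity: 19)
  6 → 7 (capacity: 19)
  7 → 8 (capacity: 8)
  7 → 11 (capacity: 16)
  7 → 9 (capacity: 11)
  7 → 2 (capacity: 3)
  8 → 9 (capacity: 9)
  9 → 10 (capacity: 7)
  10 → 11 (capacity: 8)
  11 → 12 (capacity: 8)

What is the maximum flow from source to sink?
Maximum flow = 8

Max flow: 8

Flow assignment:
  0 → 1: 8/18
  1 → 2: 8/20
  2 → 3: 9/13
  3 → 4: 9/20
  4 → 5: 9/9
  5 → 6: 9/19
  6 → 7: 9/19
  7 → 11: 8/16
  7 → 2: 1/3
  11 → 12: 8/8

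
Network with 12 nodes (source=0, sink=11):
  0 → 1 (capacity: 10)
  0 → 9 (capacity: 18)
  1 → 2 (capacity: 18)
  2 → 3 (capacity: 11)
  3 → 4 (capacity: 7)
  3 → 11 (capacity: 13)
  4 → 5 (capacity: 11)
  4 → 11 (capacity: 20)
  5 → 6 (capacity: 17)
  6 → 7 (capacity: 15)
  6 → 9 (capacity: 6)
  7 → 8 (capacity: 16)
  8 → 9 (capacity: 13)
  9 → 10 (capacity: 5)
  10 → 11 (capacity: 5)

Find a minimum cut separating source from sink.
Min cut value = 15, edges: (0,1), (10,11)

Min cut value: 15
Partition: S = [0, 5, 6, 7, 8, 9, 10], T = [1, 2, 3, 4, 11]
Cut edges: (0,1), (10,11)

By max-flow min-cut theorem, max flow = min cut = 15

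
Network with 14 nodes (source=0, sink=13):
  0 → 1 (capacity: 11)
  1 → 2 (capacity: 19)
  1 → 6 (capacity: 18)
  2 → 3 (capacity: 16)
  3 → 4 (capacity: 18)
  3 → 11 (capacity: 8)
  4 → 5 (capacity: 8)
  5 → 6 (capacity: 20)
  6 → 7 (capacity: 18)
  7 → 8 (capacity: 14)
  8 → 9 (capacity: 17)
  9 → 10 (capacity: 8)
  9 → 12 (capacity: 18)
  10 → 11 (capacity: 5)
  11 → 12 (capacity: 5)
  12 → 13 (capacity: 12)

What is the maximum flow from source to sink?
Maximum flow = 11

Max flow: 11

Flow assignment:
  0 → 1: 11/11
  1 → 2: 5/19
  1 → 6: 6/18
  2 → 3: 5/16
  3 → 11: 5/8
  6 → 7: 6/18
  7 → 8: 6/14
  8 → 9: 6/17
  9 → 12: 6/18
  11 → 12: 5/5
  12 → 13: 11/12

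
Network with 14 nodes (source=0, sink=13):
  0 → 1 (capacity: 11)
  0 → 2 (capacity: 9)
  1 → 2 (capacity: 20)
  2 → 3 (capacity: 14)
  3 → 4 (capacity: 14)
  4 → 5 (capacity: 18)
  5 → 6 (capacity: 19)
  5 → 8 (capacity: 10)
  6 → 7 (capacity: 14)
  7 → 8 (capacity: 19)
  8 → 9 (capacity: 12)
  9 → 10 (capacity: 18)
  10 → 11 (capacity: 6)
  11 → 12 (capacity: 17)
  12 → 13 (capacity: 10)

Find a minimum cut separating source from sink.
Min cut value = 6, edges: (10,11)

Min cut value: 6
Partition: S = [0, 1, 2, 3, 4, 5, 6, 7, 8, 9, 10], T = [11, 12, 13]
Cut edges: (10,11)

By max-flow min-cut theorem, max flow = min cut = 6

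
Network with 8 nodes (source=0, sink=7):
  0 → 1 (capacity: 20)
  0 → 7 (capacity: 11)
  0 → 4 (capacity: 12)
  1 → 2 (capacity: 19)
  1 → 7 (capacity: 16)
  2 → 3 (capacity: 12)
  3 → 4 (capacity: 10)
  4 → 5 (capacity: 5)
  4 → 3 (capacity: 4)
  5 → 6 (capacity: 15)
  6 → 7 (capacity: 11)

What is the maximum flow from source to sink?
Maximum flow = 32

Max flow: 32

Flow assignment:
  0 → 1: 16/20
  0 → 7: 11/11
  0 → 4: 5/12
  1 → 7: 16/16
  4 → 5: 5/5
  5 → 6: 5/15
  6 → 7: 5/11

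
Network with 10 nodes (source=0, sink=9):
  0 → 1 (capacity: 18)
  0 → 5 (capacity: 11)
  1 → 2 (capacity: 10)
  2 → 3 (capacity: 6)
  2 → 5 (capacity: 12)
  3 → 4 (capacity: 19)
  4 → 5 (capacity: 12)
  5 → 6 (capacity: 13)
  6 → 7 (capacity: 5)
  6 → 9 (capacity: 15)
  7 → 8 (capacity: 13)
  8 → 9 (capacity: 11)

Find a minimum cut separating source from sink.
Min cut value = 13, edges: (5,6)

Min cut value: 13
Partition: S = [0, 1, 2, 3, 4, 5], T = [6, 7, 8, 9]
Cut edges: (5,6)

By max-flow min-cut theorem, max flow = min cut = 13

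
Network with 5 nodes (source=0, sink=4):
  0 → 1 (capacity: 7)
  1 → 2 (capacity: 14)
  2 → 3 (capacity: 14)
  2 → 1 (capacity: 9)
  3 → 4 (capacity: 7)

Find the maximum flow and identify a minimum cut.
Max flow = 7, Min cut edges: (3,4)

Maximum flow: 7
Minimum cut: (3,4)
Partition: S = [0, 1, 2, 3], T = [4]

Max-flow min-cut theorem verified: both equal 7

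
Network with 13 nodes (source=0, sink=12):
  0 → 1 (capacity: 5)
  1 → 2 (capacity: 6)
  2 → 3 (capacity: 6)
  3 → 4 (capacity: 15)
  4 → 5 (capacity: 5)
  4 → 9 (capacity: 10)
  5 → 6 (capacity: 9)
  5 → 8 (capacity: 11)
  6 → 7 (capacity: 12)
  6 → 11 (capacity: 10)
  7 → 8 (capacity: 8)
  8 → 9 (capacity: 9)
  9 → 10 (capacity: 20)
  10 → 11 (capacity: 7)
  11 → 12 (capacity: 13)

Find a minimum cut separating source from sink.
Min cut value = 5, edges: (0,1)

Min cut value: 5
Partition: S = [0], T = [1, 2, 3, 4, 5, 6, 7, 8, 9, 10, 11, 12]
Cut edges: (0,1)

By max-flow min-cut theorem, max flow = min cut = 5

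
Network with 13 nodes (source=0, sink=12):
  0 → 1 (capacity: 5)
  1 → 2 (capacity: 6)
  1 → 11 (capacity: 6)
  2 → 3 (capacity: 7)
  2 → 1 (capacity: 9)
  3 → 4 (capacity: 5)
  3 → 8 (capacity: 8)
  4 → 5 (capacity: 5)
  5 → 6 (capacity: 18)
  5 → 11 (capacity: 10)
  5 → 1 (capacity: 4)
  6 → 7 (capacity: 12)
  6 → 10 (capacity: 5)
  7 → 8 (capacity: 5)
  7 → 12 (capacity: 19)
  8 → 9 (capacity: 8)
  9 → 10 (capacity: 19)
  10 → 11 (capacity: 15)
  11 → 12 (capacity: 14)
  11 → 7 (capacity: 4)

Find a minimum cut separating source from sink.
Min cut value = 5, edges: (0,1)

Min cut value: 5
Partition: S = [0], T = [1, 2, 3, 4, 5, 6, 7, 8, 9, 10, 11, 12]
Cut edges: (0,1)

By max-flow min-cut theorem, max flow = min cut = 5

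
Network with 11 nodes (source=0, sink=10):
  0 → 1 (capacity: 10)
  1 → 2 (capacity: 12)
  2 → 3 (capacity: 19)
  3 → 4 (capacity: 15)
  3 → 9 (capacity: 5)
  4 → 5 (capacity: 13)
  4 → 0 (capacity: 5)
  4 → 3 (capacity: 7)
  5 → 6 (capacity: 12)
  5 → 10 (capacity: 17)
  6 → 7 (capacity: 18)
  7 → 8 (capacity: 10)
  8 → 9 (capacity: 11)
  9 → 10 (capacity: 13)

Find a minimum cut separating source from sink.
Min cut value = 10, edges: (0,1)

Min cut value: 10
Partition: S = [0], T = [1, 2, 3, 4, 5, 6, 7, 8, 9, 10]
Cut edges: (0,1)

By max-flow min-cut theorem, max flow = min cut = 10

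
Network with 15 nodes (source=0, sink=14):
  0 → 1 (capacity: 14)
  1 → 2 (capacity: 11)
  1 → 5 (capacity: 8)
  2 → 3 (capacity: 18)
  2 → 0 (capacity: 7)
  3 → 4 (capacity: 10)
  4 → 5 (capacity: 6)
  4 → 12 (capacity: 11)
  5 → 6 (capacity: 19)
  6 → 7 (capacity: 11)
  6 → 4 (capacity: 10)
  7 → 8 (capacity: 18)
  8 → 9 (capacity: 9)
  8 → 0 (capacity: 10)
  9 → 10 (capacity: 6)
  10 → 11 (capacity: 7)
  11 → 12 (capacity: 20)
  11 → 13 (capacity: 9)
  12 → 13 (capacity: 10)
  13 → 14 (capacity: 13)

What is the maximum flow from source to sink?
Maximum flow = 13

Max flow: 13

Flow assignment:
  0 → 1: 14/14
  1 → 2: 10/11
  1 → 5: 4/8
  2 → 3: 10/18
  3 → 4: 10/10
  4 → 5: 1/6
  4 → 12: 10/11
  5 → 6: 5/19
  6 → 7: 4/11
  6 → 4: 1/10
  7 → 8: 4/18
  8 → 9: 3/9
  8 → 0: 1/10
  9 → 10: 3/6
  10 → 11: 3/7
  11 → 13: 3/9
  12 → 13: 10/10
  13 → 14: 13/13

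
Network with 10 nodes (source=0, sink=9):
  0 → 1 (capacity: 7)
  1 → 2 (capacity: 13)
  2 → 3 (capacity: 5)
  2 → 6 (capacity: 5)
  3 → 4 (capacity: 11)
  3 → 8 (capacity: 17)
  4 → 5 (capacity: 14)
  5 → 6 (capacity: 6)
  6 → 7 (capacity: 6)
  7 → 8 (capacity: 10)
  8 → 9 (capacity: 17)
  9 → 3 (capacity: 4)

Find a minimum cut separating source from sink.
Min cut value = 7, edges: (0,1)

Min cut value: 7
Partition: S = [0], T = [1, 2, 3, 4, 5, 6, 7, 8, 9]
Cut edges: (0,1)

By max-flow min-cut theorem, max flow = min cut = 7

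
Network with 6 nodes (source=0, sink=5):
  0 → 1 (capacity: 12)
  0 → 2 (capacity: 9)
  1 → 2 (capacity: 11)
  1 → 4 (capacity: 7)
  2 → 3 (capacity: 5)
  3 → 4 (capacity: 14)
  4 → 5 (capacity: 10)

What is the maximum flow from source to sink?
Maximum flow = 10

Max flow: 10

Flow assignment:
  0 → 1: 7/12
  0 → 2: 3/9
  1 → 4: 7/7
  2 → 3: 3/5
  3 → 4: 3/14
  4 → 5: 10/10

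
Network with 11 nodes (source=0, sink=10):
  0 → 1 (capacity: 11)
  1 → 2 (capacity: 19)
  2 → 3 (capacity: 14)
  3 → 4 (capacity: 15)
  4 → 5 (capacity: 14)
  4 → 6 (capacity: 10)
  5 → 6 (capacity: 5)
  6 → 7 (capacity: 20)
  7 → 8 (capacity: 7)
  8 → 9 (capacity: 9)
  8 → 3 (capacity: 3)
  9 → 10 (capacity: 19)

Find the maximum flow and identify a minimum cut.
Max flow = 7, Min cut edges: (7,8)

Maximum flow: 7
Minimum cut: (7,8)
Partition: S = [0, 1, 2, 3, 4, 5, 6, 7], T = [8, 9, 10]

Max-flow min-cut theorem verified: both equal 7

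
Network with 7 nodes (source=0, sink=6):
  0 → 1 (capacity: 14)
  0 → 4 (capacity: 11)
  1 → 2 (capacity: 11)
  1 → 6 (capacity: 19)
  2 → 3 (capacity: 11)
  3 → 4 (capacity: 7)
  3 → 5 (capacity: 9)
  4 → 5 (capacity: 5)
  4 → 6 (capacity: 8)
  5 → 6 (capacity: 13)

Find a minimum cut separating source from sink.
Min cut value = 25, edges: (0,1), (0,4)

Min cut value: 25
Partition: S = [0], T = [1, 2, 3, 4, 5, 6]
Cut edges: (0,1), (0,4)

By max-flow min-cut theorem, max flow = min cut = 25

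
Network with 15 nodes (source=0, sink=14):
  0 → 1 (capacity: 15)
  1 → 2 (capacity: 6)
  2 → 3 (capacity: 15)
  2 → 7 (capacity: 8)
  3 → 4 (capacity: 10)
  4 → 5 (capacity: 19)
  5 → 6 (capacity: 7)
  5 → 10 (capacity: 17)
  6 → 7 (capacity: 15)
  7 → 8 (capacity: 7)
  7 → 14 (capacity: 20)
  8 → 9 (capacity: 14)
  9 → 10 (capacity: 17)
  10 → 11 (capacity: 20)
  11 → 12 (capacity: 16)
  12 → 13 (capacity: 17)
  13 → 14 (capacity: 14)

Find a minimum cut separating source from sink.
Min cut value = 6, edges: (1,2)

Min cut value: 6
Partition: S = [0, 1], T = [2, 3, 4, 5, 6, 7, 8, 9, 10, 11, 12, 13, 14]
Cut edges: (1,2)

By max-flow min-cut theorem, max flow = min cut = 6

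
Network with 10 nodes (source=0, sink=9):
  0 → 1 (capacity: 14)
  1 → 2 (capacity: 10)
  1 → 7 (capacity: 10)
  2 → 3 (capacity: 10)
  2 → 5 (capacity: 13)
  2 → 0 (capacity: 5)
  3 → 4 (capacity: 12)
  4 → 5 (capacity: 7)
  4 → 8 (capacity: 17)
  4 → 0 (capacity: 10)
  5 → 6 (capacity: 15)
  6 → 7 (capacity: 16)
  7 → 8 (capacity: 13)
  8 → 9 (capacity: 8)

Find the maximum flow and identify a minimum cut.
Max flow = 8, Min cut edges: (8,9)

Maximum flow: 8
Minimum cut: (8,9)
Partition: S = [0, 1, 2, 3, 4, 5, 6, 7, 8], T = [9]

Max-flow min-cut theorem verified: both equal 8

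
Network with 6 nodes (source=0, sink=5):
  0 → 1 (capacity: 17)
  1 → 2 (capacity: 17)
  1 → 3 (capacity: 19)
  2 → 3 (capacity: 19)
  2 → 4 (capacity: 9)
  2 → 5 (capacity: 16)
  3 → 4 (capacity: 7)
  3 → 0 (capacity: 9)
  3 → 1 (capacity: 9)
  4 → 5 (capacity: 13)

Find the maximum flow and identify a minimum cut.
Max flow = 17, Min cut edges: (0,1)

Maximum flow: 17
Minimum cut: (0,1)
Partition: S = [0], T = [1, 2, 3, 4, 5]

Max-flow min-cut theorem verified: both equal 17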